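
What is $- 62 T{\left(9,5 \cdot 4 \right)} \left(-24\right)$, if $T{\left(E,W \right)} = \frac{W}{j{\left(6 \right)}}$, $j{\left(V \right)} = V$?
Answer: $4960$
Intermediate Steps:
$T{\left(E,W \right)} = \frac{W}{6}$
$- 62 T{\left(9,5 \cdot 4 \right)} \left(-24\right) = - 62 \frac{5 \cdot 4}{6} \left(-24\right) = - 62 \cdot \frac{1}{6} \cdot 20 \left(-24\right) = \left(-62\right) \frac{10}{3} \left(-24\right) = \left(- \frac{620}{3}\right) \left(-24\right) = 4960$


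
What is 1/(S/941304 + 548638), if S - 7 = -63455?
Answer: 16809/9222055009 ≈ 1.8227e-6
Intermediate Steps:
S = -63448 (S = 7 - 63455 = -63448)
1/(S/941304 + 548638) = 1/(-63448/941304 + 548638) = 1/(-63448*1/941304 + 548638) = 1/(-1133/16809 + 548638) = 1/(9222055009/16809) = 16809/9222055009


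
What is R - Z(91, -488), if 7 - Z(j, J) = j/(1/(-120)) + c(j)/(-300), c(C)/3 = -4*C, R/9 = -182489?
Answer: -41333109/25 ≈ -1.6533e+6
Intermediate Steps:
R = -1642401 (R = 9*(-182489) = -1642401)
c(C) = -12*C (c(C) = 3*(-4*C) = -12*C)
Z(j, J) = 7 + 2999*j/25 (Z(j, J) = 7 - (j/(1/(-120)) - 12*j/(-300)) = 7 - (j/(-1/120) - 12*j*(-1/300)) = 7 - (j*(-120) + j/25) = 7 - (-120*j + j/25) = 7 - (-2999)*j/25 = 7 + 2999*j/25)
R - Z(91, -488) = -1642401 - (7 + (2999/25)*91) = -1642401 - (7 + 272909/25) = -1642401 - 1*273084/25 = -1642401 - 273084/25 = -41333109/25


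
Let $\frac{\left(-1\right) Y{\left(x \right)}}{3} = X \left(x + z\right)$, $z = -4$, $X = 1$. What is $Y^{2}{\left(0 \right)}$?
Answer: $144$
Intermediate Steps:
$Y{\left(x \right)} = 12 - 3 x$ ($Y{\left(x \right)} = - 3 \cdot 1 \left(x - 4\right) = - 3 \cdot 1 \left(-4 + x\right) = - 3 \left(-4 + x\right) = 12 - 3 x$)
$Y^{2}{\left(0 \right)} = \left(12 - 0\right)^{2} = \left(12 + 0\right)^{2} = 12^{2} = 144$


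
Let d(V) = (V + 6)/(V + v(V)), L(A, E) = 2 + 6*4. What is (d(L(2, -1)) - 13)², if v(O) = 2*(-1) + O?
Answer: 95481/625 ≈ 152.77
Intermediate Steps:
L(A, E) = 26 (L(A, E) = 2 + 24 = 26)
v(O) = -2 + O
d(V) = (6 + V)/(-2 + 2*V) (d(V) = (V + 6)/(V + (-2 + V)) = (6 + V)/(-2 + 2*V))
(d(L(2, -1)) - 13)² = ((6 + 26)/(2*(-1 + 26)) - 13)² = ((½)*32/25 - 13)² = ((½)*(1/25)*32 - 13)² = (16/25 - 13)² = (-309/25)² = 95481/625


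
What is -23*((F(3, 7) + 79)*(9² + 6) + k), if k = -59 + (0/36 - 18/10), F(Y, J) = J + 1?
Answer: -863443/5 ≈ -1.7269e+5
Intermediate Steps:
F(Y, J) = 1 + J
k = -304/5 (k = -59 + (0*(1/36) - 18*⅒) = -59 + (0 - 9/5) = -59 - 9/5 = -304/5 ≈ -60.800)
-23*((F(3, 7) + 79)*(9² + 6) + k) = -23*(((1 + 7) + 79)*(9² + 6) - 304/5) = -23*((8 + 79)*(81 + 6) - 304/5) = -23*(87*87 - 304/5) = -23*(7569 - 304/5) = -23*37541/5 = -863443/5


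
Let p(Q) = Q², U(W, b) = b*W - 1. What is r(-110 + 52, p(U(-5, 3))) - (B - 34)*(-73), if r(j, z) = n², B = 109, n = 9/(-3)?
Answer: 5484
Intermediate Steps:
n = -3 (n = 9*(-⅓) = -3)
U(W, b) = -1 + W*b (U(W, b) = W*b - 1 = -1 + W*b)
r(j, z) = 9 (r(j, z) = (-3)² = 9)
r(-110 + 52, p(U(-5, 3))) - (B - 34)*(-73) = 9 - (109 - 34)*(-73) = 9 - 75*(-73) = 9 - 1*(-5475) = 9 + 5475 = 5484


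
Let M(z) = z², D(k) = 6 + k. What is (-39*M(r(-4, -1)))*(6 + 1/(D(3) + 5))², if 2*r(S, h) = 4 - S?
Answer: -1127100/49 ≈ -23002.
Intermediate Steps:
r(S, h) = 2 - S/2 (r(S, h) = (4 - S)/2 = 2 - S/2)
(-39*M(r(-4, -1)))*(6 + 1/(D(3) + 5))² = (-39*(2 - ½*(-4))²)*(6 + 1/((6 + 3) + 5))² = (-39*(2 + 2)²)*(6 + 1/(9 + 5))² = (-39*4²)*(6 + 1/14)² = (-39*16)*(6 + 1/14)² = -624*(85/14)² = -624*7225/196 = -1127100/49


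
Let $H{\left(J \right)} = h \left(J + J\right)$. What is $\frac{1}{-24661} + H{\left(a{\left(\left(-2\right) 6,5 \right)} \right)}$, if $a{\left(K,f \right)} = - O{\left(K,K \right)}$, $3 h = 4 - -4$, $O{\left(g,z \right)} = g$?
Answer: $\frac{1578303}{24661} \approx 64.0$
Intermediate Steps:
$h = \frac{8}{3}$ ($h = \frac{4 - -4}{3} = \frac{4 + 4}{3} = \frac{1}{3} \cdot 8 = \frac{8}{3} \approx 2.6667$)
$a{\left(K,f \right)} = - K$
$H{\left(J \right)} = \frac{16 J}{3}$ ($H{\left(J \right)} = \frac{8 \left(J + J\right)}{3} = \frac{8 \cdot 2 J}{3} = \frac{16 J}{3}$)
$\frac{1}{-24661} + H{\left(a{\left(\left(-2\right) 6,5 \right)} \right)} = \frac{1}{-24661} + \frac{16 \left(- \left(-2\right) 6\right)}{3} = - \frac{1}{24661} + \frac{16 \left(\left(-1\right) \left(-12\right)\right)}{3} = - \frac{1}{24661} + \frac{16}{3} \cdot 12 = - \frac{1}{24661} + 64 = \frac{1578303}{24661}$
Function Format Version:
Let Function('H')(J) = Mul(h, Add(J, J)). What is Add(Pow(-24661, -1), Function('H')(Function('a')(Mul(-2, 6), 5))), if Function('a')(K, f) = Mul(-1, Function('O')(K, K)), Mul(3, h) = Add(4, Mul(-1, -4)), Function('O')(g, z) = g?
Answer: Rational(1578303, 24661) ≈ 64.000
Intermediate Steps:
h = Rational(8, 3) (h = Mul(Rational(1, 3), Add(4, Mul(-1, -4))) = Mul(Rational(1, 3), Add(4, 4)) = Mul(Rational(1, 3), 8) = Rational(8, 3) ≈ 2.6667)
Function('a')(K, f) = Mul(-1, K)
Function('H')(J) = Mul(Rational(16, 3), J) (Function('H')(J) = Mul(Rational(8, 3), Add(J, J)) = Mul(Rational(8, 3), Mul(2, J)) = Mul(Rational(16, 3), J))
Add(Pow(-24661, -1), Function('H')(Function('a')(Mul(-2, 6), 5))) = Add(Pow(-24661, -1), Mul(Rational(16, 3), Mul(-1, Mul(-2, 6)))) = Add(Rational(-1, 24661), Mul(Rational(16, 3), Mul(-1, -12))) = Add(Rational(-1, 24661), Mul(Rational(16, 3), 12)) = Add(Rational(-1, 24661), 64) = Rational(1578303, 24661)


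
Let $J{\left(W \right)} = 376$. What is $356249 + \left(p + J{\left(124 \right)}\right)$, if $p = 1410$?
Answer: $358035$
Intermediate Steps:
$356249 + \left(p + J{\left(124 \right)}\right) = 356249 + \left(1410 + 376\right) = 356249 + 1786 = 358035$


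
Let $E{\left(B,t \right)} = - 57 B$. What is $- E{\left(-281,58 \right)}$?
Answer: $-16017$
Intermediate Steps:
$- E{\left(-281,58 \right)} = - \left(-57\right) \left(-281\right) = \left(-1\right) 16017 = -16017$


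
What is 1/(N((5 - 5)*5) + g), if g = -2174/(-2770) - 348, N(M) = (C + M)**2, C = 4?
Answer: -1385/458733 ≈ -0.0030192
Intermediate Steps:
N(M) = (4 + M)**2
g = -480893/1385 (g = -2174*(-1/2770) - 348 = 1087/1385 - 348 = -480893/1385 ≈ -347.22)
1/(N((5 - 5)*5) + g) = 1/((4 + (5 - 5)*5)**2 - 480893/1385) = 1/((4 + 0*5)**2 - 480893/1385) = 1/((4 + 0)**2 - 480893/1385) = 1/(4**2 - 480893/1385) = 1/(16 - 480893/1385) = 1/(-458733/1385) = -1385/458733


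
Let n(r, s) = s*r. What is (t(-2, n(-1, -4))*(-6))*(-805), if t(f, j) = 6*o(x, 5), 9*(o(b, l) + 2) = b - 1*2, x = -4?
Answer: -77280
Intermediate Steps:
n(r, s) = r*s
o(b, l) = -20/9 + b/9 (o(b, l) = -2 + (b - 1*2)/9 = -2 + (b - 2)/9 = -2 + (-2 + b)/9 = -2 + (-2/9 + b/9) = -20/9 + b/9)
t(f, j) = -16 (t(f, j) = 6*(-20/9 + (1/9)*(-4)) = 6*(-20/9 - 4/9) = 6*(-8/3) = -16)
(t(-2, n(-1, -4))*(-6))*(-805) = -16*(-6)*(-805) = 96*(-805) = -77280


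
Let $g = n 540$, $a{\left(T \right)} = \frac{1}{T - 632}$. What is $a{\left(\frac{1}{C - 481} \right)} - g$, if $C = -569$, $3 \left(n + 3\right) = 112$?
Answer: $- \frac{12303163590}{663601} \approx -18540.0$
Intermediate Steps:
$n = \frac{103}{3}$ ($n = -3 + \frac{1}{3} \cdot 112 = -3 + \frac{112}{3} = \frac{103}{3} \approx 34.333$)
$a{\left(T \right)} = \frac{1}{-632 + T}$
$g = 18540$ ($g = \frac{103}{3} \cdot 540 = 18540$)
$a{\left(\frac{1}{C - 481} \right)} - g = \frac{1}{-632 + \frac{1}{-569 - 481}} - 18540 = \frac{1}{-632 + \frac{1}{-1050}} - 18540 = \frac{1}{-632 - \frac{1}{1050}} - 18540 = \frac{1}{- \frac{663601}{1050}} - 18540 = - \frac{1050}{663601} - 18540 = - \frac{12303163590}{663601}$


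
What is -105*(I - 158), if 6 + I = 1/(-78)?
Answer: 447755/26 ≈ 17221.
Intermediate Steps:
I = -469/78 (I = -6 + 1/(-78) = -6 - 1/78 = -469/78 ≈ -6.0128)
-105*(I - 158) = -105*(-469/78 - 158) = -105*(-12793/78) = 447755/26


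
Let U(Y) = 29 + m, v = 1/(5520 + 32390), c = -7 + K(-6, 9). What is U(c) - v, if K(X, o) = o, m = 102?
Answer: 4966209/37910 ≈ 131.00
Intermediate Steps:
c = 2 (c = -7 + 9 = 2)
v = 1/37910 ≈ 2.6378e-5
U(Y) = 131 (U(Y) = 29 + 102 = 131)
U(c) - v = 131 - 1*1/37910 = 131 - 1/37910 = 4966209/37910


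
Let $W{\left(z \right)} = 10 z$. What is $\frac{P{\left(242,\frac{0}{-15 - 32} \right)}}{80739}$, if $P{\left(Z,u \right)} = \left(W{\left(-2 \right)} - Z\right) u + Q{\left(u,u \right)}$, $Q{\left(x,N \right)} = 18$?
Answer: $\frac{2}{8971} \approx 0.00022294$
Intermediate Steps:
$P{\left(Z,u \right)} = 18 + u \left(-20 - Z\right)$ ($P{\left(Z,u \right)} = \left(10 \left(-2\right) - Z\right) u + 18 = \left(-20 - Z\right) u + 18 = u \left(-20 - Z\right) + 18 = 18 + u \left(-20 - Z\right)$)
$\frac{P{\left(242,\frac{0}{-15 - 32} \right)}}{80739} = \frac{18 - 20 \frac{0}{-15 - 32} - 242 \frac{0}{-15 - 32}}{80739} = \left(18 - 20 \frac{0}{-47} - 242 \frac{0}{-47}\right) \frac{1}{80739} = \left(18 - 20 \cdot 0 \left(- \frac{1}{47}\right) - 242 \cdot 0 \left(- \frac{1}{47}\right)\right) \frac{1}{80739} = \left(18 - 0 - 242 \cdot 0\right) \frac{1}{80739} = \left(18 + 0 + 0\right) \frac{1}{80739} = 18 \cdot \frac{1}{80739} = \frac{2}{8971}$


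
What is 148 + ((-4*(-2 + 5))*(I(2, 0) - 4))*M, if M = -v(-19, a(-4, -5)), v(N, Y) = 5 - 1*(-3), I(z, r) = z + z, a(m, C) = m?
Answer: 148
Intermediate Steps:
I(z, r) = 2*z
v(N, Y) = 8 (v(N, Y) = 5 + 3 = 8)
M = -8 (M = -1*8 = -8)
148 + ((-4*(-2 + 5))*(I(2, 0) - 4))*M = 148 + ((-4*(-2 + 5))*(2*2 - 4))*(-8) = 148 + ((-4*3)*(4 - 4))*(-8) = 148 - 12*0*(-8) = 148 + 0*(-8) = 148 + 0 = 148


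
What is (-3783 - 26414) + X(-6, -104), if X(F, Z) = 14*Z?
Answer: -31653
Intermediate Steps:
(-3783 - 26414) + X(-6, -104) = (-3783 - 26414) + 14*(-104) = -30197 - 1456 = -31653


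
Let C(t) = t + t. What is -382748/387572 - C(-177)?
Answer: 34204435/96893 ≈ 353.01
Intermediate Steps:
C(t) = 2*t
-382748/387572 - C(-177) = -382748/387572 - 2*(-177) = -382748*1/387572 - 1*(-354) = -95687/96893 + 354 = 34204435/96893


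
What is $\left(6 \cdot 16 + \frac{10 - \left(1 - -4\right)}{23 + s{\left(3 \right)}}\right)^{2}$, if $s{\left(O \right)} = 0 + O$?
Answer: $\frac{6255001}{676} \approx 9253.0$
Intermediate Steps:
$s{\left(O \right)} = O$
$\left(6 \cdot 16 + \frac{10 - \left(1 - -4\right)}{23 + s{\left(3 \right)}}\right)^{2} = \left(6 \cdot 16 + \frac{10 - \left(1 - -4\right)}{23 + 3}\right)^{2} = \left(96 + \frac{10 - \left(1 + 4\right)}{26}\right)^{2} = \left(96 + \left(10 - 5\right) \frac{1}{26}\right)^{2} = \left(96 + 5 \cdot \frac{1}{26}\right)^{2} = \left(96 + \frac{5}{26}\right)^{2} = \left(\frac{2501}{26}\right)^{2} = \frac{6255001}{676}$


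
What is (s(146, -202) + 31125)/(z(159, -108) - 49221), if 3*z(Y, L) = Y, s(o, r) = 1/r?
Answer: -6287249/9931936 ≈ -0.63303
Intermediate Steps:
z(Y, L) = Y/3
(s(146, -202) + 31125)/(z(159, -108) - 49221) = (1/(-202) + 31125)/((⅓)*159 - 49221) = (-1/202 + 31125)/(53 - 49221) = (6287249/202)/(-49168) = (6287249/202)*(-1/49168) = -6287249/9931936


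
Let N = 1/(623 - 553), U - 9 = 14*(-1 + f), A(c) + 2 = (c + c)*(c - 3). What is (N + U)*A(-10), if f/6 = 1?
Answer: 713499/35 ≈ 20386.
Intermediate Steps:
A(c) = -2 + 2*c*(-3 + c) (A(c) = -2 + (c + c)*(c - 3) = -2 + (2*c)*(-3 + c) = -2 + 2*c*(-3 + c))
f = 6 (f = 6*1 = 6)
U = 79 (U = 9 + 14*(-1 + 6) = 9 + 14*5 = 9 + 70 = 79)
N = 1/70 ≈ 0.014286
(N + U)*A(-10) = (1/70 + 79)*(-2 - 6*(-10) + 2*(-10)**2) = 5531*(-2 + 60 + 2*100)/70 = 5531*(-2 + 60 + 200)/70 = (5531/70)*258 = 713499/35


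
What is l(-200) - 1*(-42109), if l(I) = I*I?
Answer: 82109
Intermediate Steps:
l(I) = I²
l(-200) - 1*(-42109) = (-200)² - 1*(-42109) = 40000 + 42109 = 82109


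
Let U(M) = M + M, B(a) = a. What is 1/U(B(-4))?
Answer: -⅛ ≈ -0.12500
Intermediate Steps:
U(M) = 2*M
1/U(B(-4)) = 1/(2*(-4)) = 1/(-8) = -⅛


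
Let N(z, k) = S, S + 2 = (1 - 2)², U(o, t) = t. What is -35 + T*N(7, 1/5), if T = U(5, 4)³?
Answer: -99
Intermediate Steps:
S = -1 (S = -2 + (1 - 2)² = -2 + (-1)² = -2 + 1 = -1)
N(z, k) = -1
T = 64 (T = 4³ = 64)
-35 + T*N(7, 1/5) = -35 + 64*(-1) = -35 - 64 = -99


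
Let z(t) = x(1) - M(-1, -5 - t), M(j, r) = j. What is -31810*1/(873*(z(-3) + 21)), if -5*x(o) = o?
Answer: -159050/95157 ≈ -1.6714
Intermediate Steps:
x(o) = -o/5
z(t) = ⅘ (z(t) = -⅕*1 - 1*(-1) = -⅕ + 1 = ⅘)
-31810*1/(873*(z(-3) + 21)) = -31810*1/(873*(⅘ + 21)) = -31810/(873*(109/5)) = -31810/95157/5 = -31810*5/95157 = -159050/95157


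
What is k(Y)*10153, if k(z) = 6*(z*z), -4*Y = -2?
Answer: 30459/2 ≈ 15230.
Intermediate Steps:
Y = ½ (Y = -¼*(-2) = ½ ≈ 0.50000)
k(z) = 6*z²
k(Y)*10153 = (6*(½)²)*10153 = (6*(¼))*10153 = (3/2)*10153 = 30459/2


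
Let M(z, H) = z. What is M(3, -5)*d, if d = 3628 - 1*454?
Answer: 9522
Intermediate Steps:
d = 3174 (d = 3628 - 454 = 3174)
M(3, -5)*d = 3*3174 = 9522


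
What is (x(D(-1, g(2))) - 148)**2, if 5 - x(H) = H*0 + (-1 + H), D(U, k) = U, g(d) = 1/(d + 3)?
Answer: 19881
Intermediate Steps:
g(d) = 1/(3 + d)
x(H) = 6 - H (x(H) = 5 - (H*0 + (-1 + H)) = 5 - (0 + (-1 + H)) = 5 - (-1 + H) = 5 + (1 - H) = 6 - H)
(x(D(-1, g(2))) - 148)**2 = ((6 - 1*(-1)) - 148)**2 = ((6 + 1) - 148)**2 = (7 - 148)**2 = (-141)**2 = 19881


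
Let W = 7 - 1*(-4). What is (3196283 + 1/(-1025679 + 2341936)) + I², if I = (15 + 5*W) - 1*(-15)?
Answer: 4216639829557/1316257 ≈ 3.2035e+6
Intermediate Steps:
W = 11 (W = 7 + 4 = 11)
I = 85 (I = (15 + 5*11) - 1*(-15) = (15 + 55) + 15 = 70 + 15 = 85)
(3196283 + 1/(-1025679 + 2341936)) + I² = (3196283 + 1/(-1025679 + 2341936)) + 85² = (3196283 + 1/1316257) + 7225 = 4207129872732/1316257 + 7225 = 4216639829557/1316257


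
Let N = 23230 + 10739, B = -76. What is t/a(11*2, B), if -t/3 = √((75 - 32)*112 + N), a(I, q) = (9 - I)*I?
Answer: 3*√38785/286 ≈ 2.0658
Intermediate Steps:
a(I, q) = I*(9 - I)
N = 33969
t = -3*√38785 (t = -3*√((75 - 32)*112 + 33969) = -3*√(43*112 + 33969) = -3*√(4816 + 33969) = -3*√38785 ≈ -590.82)
t/a(11*2, B) = (-3*√38785)/(((11*2)*(9 - 11*2))) = (-3*√38785)/((22*(9 - 1*22))) = (-3*√38785)/((22*(9 - 22))) = (-3*√38785)/((22*(-13))) = -3*√38785/(-286) = -3*√38785*(-1/286) = 3*√38785/286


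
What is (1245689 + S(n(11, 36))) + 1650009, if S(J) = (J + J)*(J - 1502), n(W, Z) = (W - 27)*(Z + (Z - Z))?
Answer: 5289554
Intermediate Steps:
n(W, Z) = Z*(-27 + W) (n(W, Z) = (-27 + W)*(Z + 0) = (-27 + W)*Z = Z*(-27 + W))
S(J) = 2*J*(-1502 + J) (S(J) = (2*J)*(-1502 + J) = 2*J*(-1502 + J))
(1245689 + S(n(11, 36))) + 1650009 = (1245689 + 2*(36*(-27 + 11))*(-1502 + 36*(-27 + 11))) + 1650009 = (1245689 + 2*(36*(-16))*(-1502 + 36*(-16))) + 1650009 = (1245689 + 2*(-576)*(-1502 - 576)) + 1650009 = (1245689 + 2*(-576)*(-2078)) + 1650009 = (1245689 + 2393856) + 1650009 = 3639545 + 1650009 = 5289554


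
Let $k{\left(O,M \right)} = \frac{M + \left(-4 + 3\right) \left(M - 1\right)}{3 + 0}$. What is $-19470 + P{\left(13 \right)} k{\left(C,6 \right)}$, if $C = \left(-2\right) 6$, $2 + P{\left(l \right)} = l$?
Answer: $- \frac{58399}{3} \approx -19466.0$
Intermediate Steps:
$P{\left(l \right)} = -2 + l$
$C = -12$
$k{\left(O,M \right)} = \frac{1}{3}$ ($k{\left(O,M \right)} = \frac{M - \left(-1 + M\right)}{3} = \left(M - \left(-1 + M\right)\right) \frac{1}{3} = 1 \cdot \frac{1}{3} = \frac{1}{3}$)
$-19470 + P{\left(13 \right)} k{\left(C,6 \right)} = -19470 + \left(-2 + 13\right) \frac{1}{3} = -19470 + 11 \cdot \frac{1}{3} = -19470 + \frac{11}{3} = - \frac{58399}{3}$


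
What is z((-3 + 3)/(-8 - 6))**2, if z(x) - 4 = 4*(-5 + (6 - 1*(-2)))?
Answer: 256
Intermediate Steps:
z(x) = 16 (z(x) = 4 + 4*(-5 + (6 - 1*(-2))) = 4 + 4*(-5 + (6 + 2)) = 4 + 4*(-5 + 8) = 4 + 4*3 = 4 + 12 = 16)
z((-3 + 3)/(-8 - 6))**2 = 16**2 = 256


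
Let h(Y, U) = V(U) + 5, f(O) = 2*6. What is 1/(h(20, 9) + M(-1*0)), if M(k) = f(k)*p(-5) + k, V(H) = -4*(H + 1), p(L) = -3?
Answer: -1/71 ≈ -0.014085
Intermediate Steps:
V(H) = -4 - 4*H (V(H) = -4*(1 + H) = -4 - 4*H)
f(O) = 12
M(k) = -36 + k (M(k) = 12*(-3) + k = -36 + k)
h(Y, U) = 1 - 4*U (h(Y, U) = (-4 - 4*U) + 5 = 1 - 4*U)
1/(h(20, 9) + M(-1*0)) = 1/((1 - 4*9) + (-36 - 1*0)) = 1/((1 - 36) + (-36 + 0)) = 1/(-35 - 36) = 1/(-71) = -1/71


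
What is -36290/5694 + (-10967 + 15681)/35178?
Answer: -8011334/1283997 ≈ -6.2394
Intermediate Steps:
-36290/5694 + (-10967 + 15681)/35178 = -36290*1/5694 + 4714*(1/35178) = -18145/2847 + 2357/17589 = -8011334/1283997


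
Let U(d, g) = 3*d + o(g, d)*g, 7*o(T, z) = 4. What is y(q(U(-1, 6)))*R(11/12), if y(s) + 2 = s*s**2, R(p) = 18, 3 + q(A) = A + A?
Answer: -73098/343 ≈ -213.11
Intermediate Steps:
o(T, z) = 4/7 (o(T, z) = (1/7)*4 = 4/7)
U(d, g) = 3*d + 4*g/7
q(A) = -3 + 2*A (q(A) = -3 + (A + A) = -3 + 2*A)
y(s) = -2 + s**3 (y(s) = -2 + s*s**2 = -2 + s**3)
y(q(U(-1, 6)))*R(11/12) = (-2 + (-3 + 2*(3*(-1) + (4/7)*6))**3)*18 = (-2 + (-3 + 2*(-3 + 24/7))**3)*18 = (-2 + (-3 + 2*(3/7))**3)*18 = (-2 + (-3 + 6/7)**3)*18 = (-2 + (-15/7)**3)*18 = (-2 - 3375/343)*18 = -4061/343*18 = -73098/343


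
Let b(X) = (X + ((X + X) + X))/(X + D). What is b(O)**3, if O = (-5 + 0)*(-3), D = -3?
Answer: 125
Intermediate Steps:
O = 15 (O = -5*(-3) = 15)
b(X) = 4*X/(-3 + X) (b(X) = (X + ((X + X) + X))/(X - 3) = (X + (2*X + X))/(-3 + X) = (X + 3*X)/(-3 + X) = (4*X)/(-3 + X) = 4*X/(-3 + X))
b(O)**3 = (4*15/(-3 + 15))**3 = (4*15/12)**3 = (4*15*(1/12))**3 = 5**3 = 125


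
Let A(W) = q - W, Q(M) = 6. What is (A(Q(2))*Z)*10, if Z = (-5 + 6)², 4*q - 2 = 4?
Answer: -45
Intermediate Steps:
q = 3/2 (q = ½ + (¼)*4 = ½ + 1 = 3/2 ≈ 1.5000)
Z = 1 (Z = 1² = 1)
A(W) = 3/2 - W
(A(Q(2))*Z)*10 = ((3/2 - 1*6)*1)*10 = ((3/2 - 6)*1)*10 = -9/2*1*10 = -9/2*10 = -45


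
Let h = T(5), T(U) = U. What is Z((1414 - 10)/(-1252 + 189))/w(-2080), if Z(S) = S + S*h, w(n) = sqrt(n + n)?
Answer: 81*I*sqrt(65)/5315 ≈ 0.12287*I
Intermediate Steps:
w(n) = sqrt(2)*sqrt(n) (w(n) = sqrt(2*n) = sqrt(2)*sqrt(n))
h = 5
Z(S) = 6*S (Z(S) = S + S*5 = S + 5*S = 6*S)
Z((1414 - 10)/(-1252 + 189))/w(-2080) = (6*((1414 - 10)/(-1252 + 189)))/((sqrt(2)*sqrt(-2080))) = (6*(1404/(-1063)))/((sqrt(2)*(4*I*sqrt(130)))) = (6*(1404*(-1/1063)))/((8*I*sqrt(65))) = (6*(-1404/1063))*(-I*sqrt(65)/520) = -(-81)*I*sqrt(65)/5315 = 81*I*sqrt(65)/5315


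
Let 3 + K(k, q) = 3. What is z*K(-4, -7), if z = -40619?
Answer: 0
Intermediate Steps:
K(k, q) = 0 (K(k, q) = -3 + 3 = 0)
z*K(-4, -7) = -40619*0 = 0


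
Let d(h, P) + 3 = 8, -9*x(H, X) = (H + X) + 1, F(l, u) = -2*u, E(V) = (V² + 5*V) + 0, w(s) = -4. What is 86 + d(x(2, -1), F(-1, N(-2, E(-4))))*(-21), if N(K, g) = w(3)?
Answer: -19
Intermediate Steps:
E(V) = V² + 5*V
N(K, g) = -4
x(H, X) = -⅑ - H/9 - X/9 (x(H, X) = -((H + X) + 1)/9 = -(1 + H + X)/9 = -⅑ - H/9 - X/9)
d(h, P) = 5 (d(h, P) = -3 + 8 = 5)
86 + d(x(2, -1), F(-1, N(-2, E(-4))))*(-21) = 86 + 5*(-21) = 86 - 105 = -19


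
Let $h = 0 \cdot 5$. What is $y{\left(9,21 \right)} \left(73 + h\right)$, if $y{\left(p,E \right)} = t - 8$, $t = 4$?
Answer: $-292$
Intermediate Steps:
$y{\left(p,E \right)} = -4$ ($y{\left(p,E \right)} = 4 - 8 = -4$)
$h = 0$
$y{\left(9,21 \right)} \left(73 + h\right) = - 4 \left(73 + 0\right) = \left(-4\right) 73 = -292$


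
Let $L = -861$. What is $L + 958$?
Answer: $97$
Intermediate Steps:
$L + 958 = -861 + 958 = 97$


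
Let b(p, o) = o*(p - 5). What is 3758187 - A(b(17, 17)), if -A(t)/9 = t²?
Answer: 4132731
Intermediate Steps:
b(p, o) = o*(-5 + p)
A(t) = -9*t²
3758187 - A(b(17, 17)) = 3758187 - (-9)*(17*(-5 + 17))² = 3758187 - (-9)*(17*12)² = 3758187 - (-9)*204² = 3758187 - (-9)*41616 = 3758187 - 1*(-374544) = 3758187 + 374544 = 4132731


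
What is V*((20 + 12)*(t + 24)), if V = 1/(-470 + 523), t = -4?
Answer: 640/53 ≈ 12.075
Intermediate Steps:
V = 1/53 ≈ 0.018868
V*((20 + 12)*(t + 24)) = ((20 + 12)*(-4 + 24))/53 = (32*20)/53 = (1/53)*640 = 640/53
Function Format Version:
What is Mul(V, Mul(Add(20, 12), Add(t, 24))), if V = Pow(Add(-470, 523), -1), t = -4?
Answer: Rational(640, 53) ≈ 12.075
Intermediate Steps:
V = Rational(1, 53) (V = Pow(53, -1) = Rational(1, 53) ≈ 0.018868)
Mul(V, Mul(Add(20, 12), Add(t, 24))) = Mul(Rational(1, 53), Mul(Add(20, 12), Add(-4, 24))) = Mul(Rational(1, 53), Mul(32, 20)) = Mul(Rational(1, 53), 640) = Rational(640, 53)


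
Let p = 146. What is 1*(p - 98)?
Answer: 48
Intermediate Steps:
1*(p - 98) = 1*(146 - 98) = 1*48 = 48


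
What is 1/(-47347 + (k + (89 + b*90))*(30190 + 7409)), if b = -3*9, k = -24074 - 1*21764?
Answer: -1/1811529568 ≈ -5.5202e-10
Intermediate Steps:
k = -45838 (k = -24074 - 21764 = -45838)
b = -27
1/(-47347 + (k + (89 + b*90))*(30190 + 7409)) = 1/(-47347 + (-45838 + (89 - 27*90))*(30190 + 7409)) = 1/(-47347 + (-45838 + (89 - 2430))*37599) = 1/(-47347 + (-45838 - 2341)*37599) = 1/(-47347 - 48179*37599) = 1/(-47347 - 1811482221) = 1/(-1811529568) = -1/1811529568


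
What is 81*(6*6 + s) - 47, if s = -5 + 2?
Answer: 2626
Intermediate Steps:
s = -3
81*(6*6 + s) - 47 = 81*(6*6 - 3) - 47 = 81*(36 - 3) - 47 = 81*33 - 47 = 2673 - 47 = 2626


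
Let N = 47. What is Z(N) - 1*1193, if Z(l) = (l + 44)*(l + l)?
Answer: 7361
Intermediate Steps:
Z(l) = 2*l*(44 + l) (Z(l) = (44 + l)*(2*l) = 2*l*(44 + l))
Z(N) - 1*1193 = 2*47*(44 + 47) - 1*1193 = 2*47*91 - 1193 = 8554 - 1193 = 7361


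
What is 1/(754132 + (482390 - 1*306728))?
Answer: 1/929794 ≈ 1.0755e-6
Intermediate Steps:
1/(754132 + (482390 - 1*306728)) = 1/(754132 + (482390 - 306728)) = 1/(754132 + 175662) = 1/929794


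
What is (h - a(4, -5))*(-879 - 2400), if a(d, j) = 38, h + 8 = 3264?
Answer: -10551822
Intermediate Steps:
h = 3256 (h = -8 + 3264 = 3256)
(h - a(4, -5))*(-879 - 2400) = (3256 - 1*38)*(-879 - 2400) = (3256 - 38)*(-3279) = 3218*(-3279) = -10551822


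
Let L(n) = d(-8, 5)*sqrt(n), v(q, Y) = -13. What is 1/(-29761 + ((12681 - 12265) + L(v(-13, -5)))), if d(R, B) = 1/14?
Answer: -5751620/168781288913 - 14*I*sqrt(13)/168781288913 ≈ -3.4077e-5 - 2.9907e-10*I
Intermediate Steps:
d(R, B) = 1/14
L(n) = sqrt(n)/14
1/(-29761 + ((12681 - 12265) + L(v(-13, -5)))) = 1/(-29761 + ((12681 - 12265) + sqrt(-13)/14)) = 1/(-29761 + (416 + (I*sqrt(13))/14)) = 1/(-29761 + (416 + I*sqrt(13)/14)) = 1/(-29345 + I*sqrt(13)/14)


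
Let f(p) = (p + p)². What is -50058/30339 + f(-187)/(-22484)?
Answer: -13558591/1722581 ≈ -7.8711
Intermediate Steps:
f(p) = 4*p² (f(p) = (2*p)² = 4*p²)
-50058/30339 + f(-187)/(-22484) = -50058/30339 + (4*(-187)²)/(-22484) = -50058*1/30339 + (4*34969)*(-1/22484) = -5562/3371 + 139876*(-1/22484) = -5562/3371 - 3179/511 = -13558591/1722581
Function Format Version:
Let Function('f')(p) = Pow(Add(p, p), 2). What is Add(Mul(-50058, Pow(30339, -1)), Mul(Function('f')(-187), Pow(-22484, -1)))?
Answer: Rational(-13558591, 1722581) ≈ -7.8711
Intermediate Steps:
Function('f')(p) = Mul(4, Pow(p, 2)) (Function('f')(p) = Pow(Mul(2, p), 2) = Mul(4, Pow(p, 2)))
Add(Mul(-50058, Pow(30339, -1)), Mul(Function('f')(-187), Pow(-22484, -1))) = Add(Mul(-50058, Pow(30339, -1)), Mul(Mul(4, Pow(-187, 2)), Pow(-22484, -1))) = Add(Mul(-50058, Rational(1, 30339)), Mul(Mul(4, 34969), Rational(-1, 22484))) = Add(Rational(-5562, 3371), Mul(139876, Rational(-1, 22484))) = Add(Rational(-5562, 3371), Rational(-3179, 511)) = Rational(-13558591, 1722581)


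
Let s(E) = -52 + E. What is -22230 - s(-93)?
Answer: -22085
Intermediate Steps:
-22230 - s(-93) = -22230 - (-52 - 93) = -22230 - 1*(-145) = -22230 + 145 = -22085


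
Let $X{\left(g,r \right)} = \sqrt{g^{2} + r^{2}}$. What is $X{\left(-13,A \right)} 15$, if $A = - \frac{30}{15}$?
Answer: $15 \sqrt{173} \approx 197.29$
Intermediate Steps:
$A = -2$ ($A = \left(-30\right) \frac{1}{15} = -2$)
$X{\left(-13,A \right)} 15 = \sqrt{\left(-13\right)^{2} + \left(-2\right)^{2}} \cdot 15 = \sqrt{169 + 4} \cdot 15 = \sqrt{173} \cdot 15 = 15 \sqrt{173}$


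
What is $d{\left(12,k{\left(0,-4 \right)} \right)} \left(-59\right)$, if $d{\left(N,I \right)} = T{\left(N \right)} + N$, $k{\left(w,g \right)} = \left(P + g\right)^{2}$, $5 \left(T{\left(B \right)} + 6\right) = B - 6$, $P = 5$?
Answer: $- \frac{2124}{5} \approx -424.8$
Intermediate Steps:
$T{\left(B \right)} = - \frac{36}{5} + \frac{B}{5}$ ($T{\left(B \right)} = -6 + \frac{B - 6}{5} = -6 + \frac{-6 + B}{5} = -6 + \left(- \frac{6}{5} + \frac{B}{5}\right) = - \frac{36}{5} + \frac{B}{5}$)
$k{\left(w,g \right)} = \left(5 + g\right)^{2}$
$d{\left(N,I \right)} = - \frac{36}{5} + \frac{6 N}{5}$ ($d{\left(N,I \right)} = \left(- \frac{36}{5} + \frac{N}{5}\right) + N = - \frac{36}{5} + \frac{6 N}{5}$)
$d{\left(12,k{\left(0,-4 \right)} \right)} \left(-59\right) = \left(- \frac{36}{5} + \frac{6}{5} \cdot 12\right) \left(-59\right) = \left(- \frac{36}{5} + \frac{72}{5}\right) \left(-59\right) = \frac{36}{5} \left(-59\right) = - \frac{2124}{5}$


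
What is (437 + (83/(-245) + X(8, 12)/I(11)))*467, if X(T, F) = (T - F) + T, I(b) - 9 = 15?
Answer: 299877979/1470 ≈ 2.0400e+5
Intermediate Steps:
I(b) = 24 (I(b) = 9 + 15 = 24)
X(T, F) = -F + 2*T
(437 + (83/(-245) + X(8, 12)/I(11)))*467 = (437 + (83/(-245) + (-1*12 + 2*8)/24))*467 = (437 + (83*(-1/245) + (-12 + 16)*(1/24)))*467 = (437 + (-83/245 + 4*(1/24)))*467 = (437 + (-83/245 + ⅙))*467 = (437 - 253/1470)*467 = (642137/1470)*467 = 299877979/1470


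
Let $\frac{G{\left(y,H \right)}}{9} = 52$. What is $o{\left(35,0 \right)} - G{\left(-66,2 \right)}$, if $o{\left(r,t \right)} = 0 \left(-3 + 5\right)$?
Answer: $-468$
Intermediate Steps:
$G{\left(y,H \right)} = 468$ ($G{\left(y,H \right)} = 9 \cdot 52 = 468$)
$o{\left(r,t \right)} = 0$ ($o{\left(r,t \right)} = 0 \cdot 2 = 0$)
$o{\left(35,0 \right)} - G{\left(-66,2 \right)} = 0 - 468 = -468$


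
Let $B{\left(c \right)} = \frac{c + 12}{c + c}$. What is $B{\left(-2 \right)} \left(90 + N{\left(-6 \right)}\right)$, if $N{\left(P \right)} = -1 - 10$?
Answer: $- \frac{395}{2} \approx -197.5$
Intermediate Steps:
$B{\left(c \right)} = \frac{12 + c}{2 c}$
$N{\left(P \right)} = -11$ ($N{\left(P \right)} = -1 - 10 = -11$)
$B{\left(-2 \right)} \left(90 + N{\left(-6 \right)}\right) = \frac{12 - 2}{2 \left(-2\right)} \left(90 - 11\right) = \frac{1}{2} \left(- \frac{1}{2}\right) 10 \cdot 79 = \left(- \frac{5}{2}\right) 79 = - \frac{395}{2}$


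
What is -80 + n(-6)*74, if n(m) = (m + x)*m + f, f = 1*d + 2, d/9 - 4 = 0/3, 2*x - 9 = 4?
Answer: 2510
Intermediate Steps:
x = 13/2 (x = 9/2 + (½)*4 = 9/2 + 2 = 13/2 ≈ 6.5000)
d = 36 (d = 36 + 9*(0/3) = 36 + 9*(0*(⅓)) = 36 + 9*0 = 36 + 0 = 36)
f = 38 (f = 1*36 + 2 = 36 + 2 = 38)
n(m) = 38 + m*(13/2 + m) (n(m) = (m + 13/2)*m + 38 = (13/2 + m)*m + 38 = m*(13/2 + m) + 38 = 38 + m*(13/2 + m))
-80 + n(-6)*74 = -80 + (38 + (-6)² + (13/2)*(-6))*74 = -80 + (38 + 36 - 39)*74 = -80 + 35*74 = -80 + 2590 = 2510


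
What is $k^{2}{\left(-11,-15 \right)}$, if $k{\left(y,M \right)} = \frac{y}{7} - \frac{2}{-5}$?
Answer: $\frac{1681}{1225} \approx 1.3722$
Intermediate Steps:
$k{\left(y,M \right)} = \frac{2}{5} + \frac{y}{7}$ ($k{\left(y,M \right)} = y \frac{1}{7} - - \frac{2}{5} = \frac{y}{7} + \frac{2}{5} = \frac{2}{5} + \frac{y}{7}$)
$k^{2}{\left(-11,-15 \right)} = \left(\frac{2}{5} + \frac{1}{7} \left(-11\right)\right)^{2} = \left(\frac{2}{5} - \frac{11}{7}\right)^{2} = \left(- \frac{41}{35}\right)^{2} = \frac{1681}{1225}$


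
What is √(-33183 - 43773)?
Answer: 22*I*√159 ≈ 277.41*I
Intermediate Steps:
√(-33183 - 43773) = √(-76956) = 22*I*√159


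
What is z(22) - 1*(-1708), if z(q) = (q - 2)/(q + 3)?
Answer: 8544/5 ≈ 1708.8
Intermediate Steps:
z(q) = (-2 + q)/(3 + q)
z(22) - 1*(-1708) = (-2 + 22)/(3 + 22) - 1*(-1708) = 20/25 + 1708 = (1/25)*20 + 1708 = ⅘ + 1708 = 8544/5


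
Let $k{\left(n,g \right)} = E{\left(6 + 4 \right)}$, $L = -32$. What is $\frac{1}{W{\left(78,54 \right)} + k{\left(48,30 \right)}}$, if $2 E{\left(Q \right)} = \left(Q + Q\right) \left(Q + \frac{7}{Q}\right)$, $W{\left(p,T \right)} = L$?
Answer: $\frac{1}{75} \approx 0.013333$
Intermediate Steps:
$W{\left(p,T \right)} = -32$
$E{\left(Q \right)} = Q \left(Q + \frac{7}{Q}\right)$ ($E{\left(Q \right)} = \frac{\left(Q + Q\right) \left(Q + \frac{7}{Q}\right)}{2} = \frac{2 Q \left(Q + \frac{7}{Q}\right)}{2} = Q \left(Q + \frac{7}{Q}\right)$)
$k{\left(n,g \right)} = 107$ ($k{\left(n,g \right)} = 7 + \left(6 + 4\right)^{2} = 7 + 10^{2} = 7 + 100 = 107$)
$\frac{1}{W{\left(78,54 \right)} + k{\left(48,30 \right)}} = \frac{1}{-32 + 107} = \frac{1}{75}$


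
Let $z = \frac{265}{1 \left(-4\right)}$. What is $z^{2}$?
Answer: $\frac{70225}{16} \approx 4389.1$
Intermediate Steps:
$z = - \frac{265}{4}$ ($z = \frac{265}{-4} = 265 \left(- \frac{1}{4}\right) = - \frac{265}{4} \approx -66.25$)
$z^{2} = \left(- \frac{265}{4}\right)^{2} = \frac{70225}{16}$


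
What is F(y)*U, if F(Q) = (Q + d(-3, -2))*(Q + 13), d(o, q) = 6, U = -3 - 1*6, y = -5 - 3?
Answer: 90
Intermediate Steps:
y = -8
U = -9 (U = -3 - 6 = -9)
F(Q) = (6 + Q)*(13 + Q) (F(Q) = (Q + 6)*(Q + 13) = (6 + Q)*(13 + Q))
F(y)*U = (78 + (-8)² + 19*(-8))*(-9) = (78 + 64 - 152)*(-9) = -10*(-9) = 90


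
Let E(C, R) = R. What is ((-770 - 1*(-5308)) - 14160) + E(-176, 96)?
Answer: -9526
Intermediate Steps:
((-770 - 1*(-5308)) - 14160) + E(-176, 96) = ((-770 - 1*(-5308)) - 14160) + 96 = ((-770 + 5308) - 14160) + 96 = (4538 - 14160) + 96 = -9622 + 96 = -9526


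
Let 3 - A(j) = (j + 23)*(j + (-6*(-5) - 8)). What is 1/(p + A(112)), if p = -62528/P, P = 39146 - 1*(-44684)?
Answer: -41915/758147869 ≈ -5.5286e-5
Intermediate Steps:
P = 83830 (P = 39146 + 44684 = 83830)
A(j) = 3 - (22 + j)*(23 + j) (A(j) = 3 - (j + 23)*(j + (-6*(-5) - 8)) = 3 - (23 + j)*(j + (30 - 8)) = 3 - (23 + j)*(j + 22) = 3 - (23 + j)*(22 + j) = 3 - (22 + j)*(23 + j))
p = -31264/41915 (p = -62528/83830 = -62528*1/83830 = -31264/41915 ≈ -0.74589)
1/(p + A(112)) = 1/(-31264/41915 + (-503 - 1*112**2 - 45*112)) = 1/(-31264/41915 + (-503 - 1*12544 - 5040)) = 1/(-31264/41915 + (-503 - 12544 - 5040)) = 1/(-31264/41915 - 18087) = 1/(-758147869/41915) = -41915/758147869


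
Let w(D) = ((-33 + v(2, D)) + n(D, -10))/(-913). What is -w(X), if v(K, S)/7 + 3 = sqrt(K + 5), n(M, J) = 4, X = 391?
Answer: -50/913 + 7*sqrt(7)/913 ≈ -0.034479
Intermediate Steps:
v(K, S) = -21 + 7*sqrt(5 + K) (v(K, S) = -21 + 7*sqrt(K + 5) = -21 + 7*sqrt(5 + K))
w(D) = 50/913 - 7*sqrt(7)/913 (w(D) = ((-33 + (-21 + 7*sqrt(5 + 2))) + 4)/(-913) = ((-33 + (-21 + 7*sqrt(7))) + 4)*(-1/913) = ((-54 + 7*sqrt(7)) + 4)*(-1/913) = (-50 + 7*sqrt(7))*(-1/913) = 50/913 - 7*sqrt(7)/913)
-w(X) = -(50/913 - 7*sqrt(7)/913) = -50/913 + 7*sqrt(7)/913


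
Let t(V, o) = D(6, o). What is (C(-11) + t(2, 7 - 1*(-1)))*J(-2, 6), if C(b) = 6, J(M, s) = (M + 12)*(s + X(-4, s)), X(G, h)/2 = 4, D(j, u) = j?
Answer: 1680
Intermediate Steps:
X(G, h) = 8 (X(G, h) = 2*4 = 8)
t(V, o) = 6
J(M, s) = (8 + s)*(12 + M) (J(M, s) = (M + 12)*(s + 8) = (12 + M)*(8 + s) = (8 + s)*(12 + M))
(C(-11) + t(2, 7 - 1*(-1)))*J(-2, 6) = (6 + 6)*(96 + 8*(-2) + 12*6 - 2*6) = 12*(96 - 16 + 72 - 12) = 12*140 = 1680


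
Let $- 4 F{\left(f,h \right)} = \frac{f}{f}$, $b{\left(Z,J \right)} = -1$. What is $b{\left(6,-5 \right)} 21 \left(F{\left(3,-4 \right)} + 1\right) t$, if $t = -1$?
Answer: $\frac{63}{4} \approx 15.75$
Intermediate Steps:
$F{\left(f,h \right)} = - \frac{1}{4}$ ($F{\left(f,h \right)} = - \frac{f \frac{1}{f}}{4} = \left(- \frac{1}{4}\right) 1 = - \frac{1}{4}$)
$b{\left(6,-5 \right)} 21 \left(F{\left(3,-4 \right)} + 1\right) t = \left(-1\right) 21 \left(- \frac{1}{4} + 1\right) \left(-1\right) = - 21 \cdot \frac{3}{4} \left(-1\right) = \left(-21\right) \left(- \frac{3}{4}\right) = \frac{63}{4}$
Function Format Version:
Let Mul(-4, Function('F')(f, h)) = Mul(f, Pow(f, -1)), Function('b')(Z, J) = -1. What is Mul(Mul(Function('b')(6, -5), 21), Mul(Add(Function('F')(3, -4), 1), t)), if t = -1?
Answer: Rational(63, 4) ≈ 15.750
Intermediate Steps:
Function('F')(f, h) = Rational(-1, 4) (Function('F')(f, h) = Mul(Rational(-1, 4), Mul(f, Pow(f, -1))) = Mul(Rational(-1, 4), 1) = Rational(-1, 4))
Mul(Mul(Function('b')(6, -5), 21), Mul(Add(Function('F')(3, -4), 1), t)) = Mul(Mul(-1, 21), Mul(Add(Rational(-1, 4), 1), -1)) = Mul(-21, Mul(Rational(3, 4), -1)) = Mul(-21, Rational(-3, 4)) = Rational(63, 4)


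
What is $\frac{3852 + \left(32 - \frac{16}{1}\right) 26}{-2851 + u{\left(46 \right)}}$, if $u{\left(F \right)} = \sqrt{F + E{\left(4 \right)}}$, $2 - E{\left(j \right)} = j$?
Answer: $- \frac{12168068}{8128157} - \frac{8536 \sqrt{11}}{8128157} \approx -1.5005$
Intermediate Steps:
$E{\left(j \right)} = 2 - j$
$u{\left(F \right)} = \sqrt{-2 + F}$ ($u{\left(F \right)} = \sqrt{F + \left(2 - 4\right)} = \sqrt{F - 2} = \sqrt{-2 + F}$)
$\frac{3852 + \left(32 - \frac{16}{1}\right) 26}{-2851 + u{\left(46 \right)}} = \frac{3852 + \left(32 - \frac{16}{1}\right) 26}{-2851 + \sqrt{-2 + 46}} = \frac{3852 + \left(32 - 16\right) 26}{-2851 + \sqrt{44}} = \frac{3852 + \left(32 - 16\right) 26}{-2851 + 2 \sqrt{11}} = \frac{3852 + 16 \cdot 26}{-2851 + 2 \sqrt{11}} = \frac{3852 + 416}{-2851 + 2 \sqrt{11}} = \frac{4268}{-2851 + 2 \sqrt{11}}$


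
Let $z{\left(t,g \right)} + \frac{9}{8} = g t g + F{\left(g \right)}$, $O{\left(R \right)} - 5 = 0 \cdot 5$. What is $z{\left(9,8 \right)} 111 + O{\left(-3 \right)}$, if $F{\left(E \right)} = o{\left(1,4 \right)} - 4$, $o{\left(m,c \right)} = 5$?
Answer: $\frac{511417}{8} \approx 63927.0$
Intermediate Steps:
$O{\left(R \right)} = 5$ ($O{\left(R \right)} = 5 + 0 \cdot 5 = 5 + 0 = 5$)
$F{\left(E \right)} = 1$ ($F{\left(E \right)} = 5 - 4 = 1$)
$z{\left(t,g \right)} = - \frac{1}{8} + t g^{2}$ ($z{\left(t,g \right)} = - \frac{9}{8} + \left(g t g + 1\right) = - \frac{9}{8} + \left(t g^{2} + 1\right) = - \frac{9}{8} + \left(1 + t g^{2}\right) = - \frac{1}{8} + t g^{2}$)
$z{\left(9,8 \right)} 111 + O{\left(-3 \right)} = \left(- \frac{1}{8} + 9 \cdot 8^{2}\right) 111 + 5 = \left(- \frac{1}{8} + 9 \cdot 64\right) 111 + 5 = \left(- \frac{1}{8} + 576\right) 111 + 5 = \frac{4607}{8} \cdot 111 + 5 = \frac{511377}{8} + 5 = \frac{511417}{8}$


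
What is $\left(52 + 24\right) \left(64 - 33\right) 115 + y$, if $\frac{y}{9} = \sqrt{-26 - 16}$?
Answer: $270940 + 9 i \sqrt{42} \approx 2.7094 \cdot 10^{5} + 58.327 i$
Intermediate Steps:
$y = 9 i \sqrt{42}$ ($y = 9 \sqrt{-26 - 16} = 9 \sqrt{-42} = 9 i \sqrt{42} \approx 58.327 i$)
$\left(52 + 24\right) \left(64 - 33\right) 115 + y = \left(52 + 24\right) \left(64 - 33\right) 115 + 9 i \sqrt{42} = 76 \cdot 31 \cdot 115 + 9 i \sqrt{42} = 2356 \cdot 115 + 9 i \sqrt{42} = 270940 + 9 i \sqrt{42}$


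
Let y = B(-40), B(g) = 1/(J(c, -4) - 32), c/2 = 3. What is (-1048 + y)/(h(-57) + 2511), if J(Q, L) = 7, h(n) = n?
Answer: -26201/61350 ≈ -0.42707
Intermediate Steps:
c = 6 (c = 2*3 = 6)
B(g) = -1/25 (B(g) = 1/(7 - 32) = 1/(-25) = -1/25)
y = -1/25 ≈ -0.040000
(-1048 + y)/(h(-57) + 2511) = (-1048 - 1/25)/(-57 + 2511) = -26201/25/2454 = -26201/25*1/2454 = -26201/61350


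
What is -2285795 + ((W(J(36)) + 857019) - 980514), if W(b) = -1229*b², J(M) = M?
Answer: -4002074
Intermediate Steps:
-2285795 + ((W(J(36)) + 857019) - 980514) = -2285795 + ((-1229*36² + 857019) - 980514) = -2285795 + ((-1229*1296 + 857019) - 980514) = -2285795 + ((-1592784 + 857019) - 980514) = -2285795 + (-735765 - 980514) = -2285795 - 1716279 = -4002074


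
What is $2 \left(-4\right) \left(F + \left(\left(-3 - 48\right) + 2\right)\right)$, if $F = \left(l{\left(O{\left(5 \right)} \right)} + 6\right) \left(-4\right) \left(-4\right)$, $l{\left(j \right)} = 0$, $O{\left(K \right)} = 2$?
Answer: $-376$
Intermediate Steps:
$F = 96$ ($F = \left(0 + 6\right) \left(-4\right) \left(-4\right) = 6 \left(-4\right) \left(-4\right) = \left(-24\right) \left(-4\right) = 96$)
$2 \left(-4\right) \left(F + \left(\left(-3 - 48\right) + 2\right)\right) = 2 \left(-4\right) \left(96 + \left(\left(-3 - 48\right) + 2\right)\right) = - 8 \left(96 + \left(-51 + 2\right)\right) = - 8 \left(96 - 49\right) = \left(-8\right) 47 = -376$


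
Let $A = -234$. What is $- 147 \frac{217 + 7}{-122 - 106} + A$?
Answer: $- \frac{1702}{19} \approx -89.579$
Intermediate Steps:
$- 147 \frac{217 + 7}{-122 - 106} + A = - 147 \frac{217 + 7}{-122 - 106} - 234 = - 147 \frac{224}{-228} - 234 = - 147 \cdot 224 \left(- \frac{1}{228}\right) - 234 = \left(-147\right) \left(- \frac{56}{57}\right) - 234 = \frac{2744}{19} - 234 = - \frac{1702}{19}$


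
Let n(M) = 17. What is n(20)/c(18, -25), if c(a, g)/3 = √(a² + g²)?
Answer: 17*√949/2847 ≈ 0.18395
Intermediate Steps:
c(a, g) = 3*√(a² + g²)
n(20)/c(18, -25) = 17/((3*√(18² + (-25)²))) = 17/((3*√(324 + 625))) = 17/((3*√949)) = 17*(√949/2847) = 17*√949/2847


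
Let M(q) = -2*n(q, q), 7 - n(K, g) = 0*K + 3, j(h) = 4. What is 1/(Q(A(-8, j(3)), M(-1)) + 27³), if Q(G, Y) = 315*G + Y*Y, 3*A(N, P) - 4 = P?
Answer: 1/20587 ≈ 4.8574e-5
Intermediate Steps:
n(K, g) = 4 (n(K, g) = 7 - (0*K + 3) = 7 - (0 + 3) = 7 - 1*3 = 7 - 3 = 4)
A(N, P) = 4/3 + P/3
M(q) = -8 (M(q) = -2*4 = -8)
Q(G, Y) = Y² + 315*G (Q(G, Y) = 315*G + Y² = Y² + 315*G)
1/(Q(A(-8, j(3)), M(-1)) + 27³) = 1/(((-8)² + 315*(4/3 + (⅓)*4)) + 27³) = 1/((64 + 315*(4/3 + 4/3)) + 19683) = 1/((64 + 315*(8/3)) + 19683) = 1/((64 + 840) + 19683) = 1/(904 + 19683) = 1/20587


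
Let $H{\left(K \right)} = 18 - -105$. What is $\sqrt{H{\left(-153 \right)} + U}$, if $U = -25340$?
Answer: $i \sqrt{25217} \approx 158.8 i$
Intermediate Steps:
$H{\left(K \right)} = 123$ ($H{\left(K \right)} = 18 + 105 = 123$)
$\sqrt{H{\left(-153 \right)} + U} = \sqrt{123 - 25340} = \sqrt{-25217} = i \sqrt{25217}$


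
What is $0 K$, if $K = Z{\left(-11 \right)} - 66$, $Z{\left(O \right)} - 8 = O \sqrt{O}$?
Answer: $0$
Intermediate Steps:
$Z{\left(O \right)} = 8 + O^{\frac{3}{2}}$ ($Z{\left(O \right)} = 8 + O \sqrt{O} = 8 + O^{\frac{3}{2}}$)
$K = -58 - 11 i \sqrt{11}$ ($K = \left(8 + \left(-11\right)^{\frac{3}{2}}\right) - 66 = \left(8 - 11 i \sqrt{11}\right) - 66 = -58 - 11 i \sqrt{11} \approx -58.0 - 36.483 i$)
$0 K = 0 \left(-58 - 11 i \sqrt{11}\right) = 0$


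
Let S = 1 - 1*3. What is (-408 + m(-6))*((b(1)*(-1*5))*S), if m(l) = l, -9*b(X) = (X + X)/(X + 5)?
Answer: 460/3 ≈ 153.33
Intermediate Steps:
S = -2 (S = 1 - 3 = -2)
b(X) = -2*X/(9*(5 + X)) (b(X) = -(X + X)/(9*(X + 5)) = -2*X/(9*(5 + X)))
(-408 + m(-6))*((b(1)*(-1*5))*S) = (-408 - 6)*(((-2*1/(45 + 9*1))*(-1*5))*(-2)) = -414*-2*1/(45 + 9)*(-5)*(-2) = -414*-2*1/54*(-5)*(-2) = -414*-2*1*1/54*(-5)*(-2) = -414*(-1/27*(-5))*(-2) = -230*(-2)/3 = -414*(-10/27) = 460/3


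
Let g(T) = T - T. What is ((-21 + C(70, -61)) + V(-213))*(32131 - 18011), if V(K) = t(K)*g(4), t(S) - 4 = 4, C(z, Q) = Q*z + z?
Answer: -59600520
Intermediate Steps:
C(z, Q) = z + Q*z
g(T) = 0
t(S) = 8 (t(S) = 4 + 4 = 8)
V(K) = 0 (V(K) = 8*0 = 0)
((-21 + C(70, -61)) + V(-213))*(32131 - 18011) = ((-21 + 70*(1 - 61)) + 0)*(32131 - 18011) = ((-21 + 70*(-60)) + 0)*14120 = ((-21 - 4200) + 0)*14120 = (-4221 + 0)*14120 = -4221*14120 = -59600520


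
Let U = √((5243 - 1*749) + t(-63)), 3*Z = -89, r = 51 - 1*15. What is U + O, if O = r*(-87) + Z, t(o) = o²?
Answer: -9485/3 + √8463 ≈ -3069.7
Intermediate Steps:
r = 36 (r = 51 - 15 = 36)
Z = -89/3 (Z = (⅓)*(-89) = -89/3 ≈ -29.667)
U = √8463 (U = √((5243 - 1*749) + (-63)²) = √((5243 - 749) + 3969) = √(4494 + 3969) = √8463 ≈ 91.995)
O = -9485/3 (O = 36*(-87) - 89/3 = -3132 - 89/3 = -9485/3 ≈ -3161.7)
U + O = √8463 - 9485/3 = -9485/3 + √8463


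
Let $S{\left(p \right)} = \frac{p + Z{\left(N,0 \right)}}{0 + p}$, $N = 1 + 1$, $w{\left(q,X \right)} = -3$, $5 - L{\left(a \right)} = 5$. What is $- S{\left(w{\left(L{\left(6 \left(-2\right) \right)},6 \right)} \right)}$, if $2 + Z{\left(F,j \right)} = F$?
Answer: $-1$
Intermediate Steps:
$L{\left(a \right)} = 0$ ($L{\left(a \right)} = 5 - 5 = 0$)
$N = 2$
$Z{\left(F,j \right)} = -2 + F$
$S{\left(p \right)} = 1$ ($S{\left(p \right)} = \frac{p + \left(-2 + 2\right)}{0 + p} = \frac{p + 0}{p} = \frac{p}{p} = 1$)
$- S{\left(w{\left(L{\left(6 \left(-2\right) \right)},6 \right)} \right)} = \left(-1\right) 1 = -1$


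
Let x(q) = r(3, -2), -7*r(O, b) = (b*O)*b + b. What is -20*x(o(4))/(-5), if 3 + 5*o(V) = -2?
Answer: -40/7 ≈ -5.7143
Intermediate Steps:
r(O, b) = -b/7 - O*b**2/7 (r(O, b) = -((b*O)*b + b)/7 = -((O*b)*b + b)/7 = -(O*b**2 + b)/7 = -(b + O*b**2)/7 = -b/7 - O*b**2/7)
o(V) = -1 (o(V) = -3/5 + (1/5)*(-2) = -3/5 - 2/5 = -1)
x(q) = -10/7 (x(q) = -1/7*(-2)*(1 + 3*(-2)) = -1/7*(-2)*(1 - 6) = -1/7*(-2)*(-5) = -10/7)
-20*x(o(4))/(-5) = -(-200)/(7*(-5)) = -(-200)*(-1)/(7*5) = -20*2/7 = -40/7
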